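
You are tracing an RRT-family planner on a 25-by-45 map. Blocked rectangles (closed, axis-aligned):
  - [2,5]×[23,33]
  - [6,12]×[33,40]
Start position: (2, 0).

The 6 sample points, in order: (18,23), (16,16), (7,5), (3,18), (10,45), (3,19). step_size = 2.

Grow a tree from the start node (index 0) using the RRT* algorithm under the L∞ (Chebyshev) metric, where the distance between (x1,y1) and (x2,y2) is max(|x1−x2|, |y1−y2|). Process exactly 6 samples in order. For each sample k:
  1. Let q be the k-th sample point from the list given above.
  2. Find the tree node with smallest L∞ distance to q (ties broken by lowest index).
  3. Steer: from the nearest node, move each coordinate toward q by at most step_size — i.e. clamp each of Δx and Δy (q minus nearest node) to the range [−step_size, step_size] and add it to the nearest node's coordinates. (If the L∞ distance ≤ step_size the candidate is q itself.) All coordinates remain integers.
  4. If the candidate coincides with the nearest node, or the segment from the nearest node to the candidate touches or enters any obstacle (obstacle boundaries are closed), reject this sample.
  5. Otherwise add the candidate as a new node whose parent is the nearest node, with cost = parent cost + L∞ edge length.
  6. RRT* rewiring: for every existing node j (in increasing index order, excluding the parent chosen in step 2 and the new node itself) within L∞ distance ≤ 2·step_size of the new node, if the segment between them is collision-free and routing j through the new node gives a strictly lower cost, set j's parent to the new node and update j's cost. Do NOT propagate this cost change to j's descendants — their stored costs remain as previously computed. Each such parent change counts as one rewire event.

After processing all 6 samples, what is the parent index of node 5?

1. q=(18,23) nearest=0 d=23 new=(4,2) → add node 1 parent=0 cost=2
2. q=(16,16) nearest=1 d=14 new=(6,4) → add node 2 parent=1 cost=4
3. q=(7,5) nearest=2 d=1 new=(7,5) → add node 3 parent=2 cost=5
4. q=(3,18) nearest=3 d=13 new=(5,7) → add node 4 parent=3 cost=7
5. q=(10,45) nearest=4 d=38 new=(7,9) → add node 5 parent=4 cost=9
6. q=(3,19) nearest=5 d=10 new=(5,11) → add node 6 parent=5 cost=11

Parent of node 5: 4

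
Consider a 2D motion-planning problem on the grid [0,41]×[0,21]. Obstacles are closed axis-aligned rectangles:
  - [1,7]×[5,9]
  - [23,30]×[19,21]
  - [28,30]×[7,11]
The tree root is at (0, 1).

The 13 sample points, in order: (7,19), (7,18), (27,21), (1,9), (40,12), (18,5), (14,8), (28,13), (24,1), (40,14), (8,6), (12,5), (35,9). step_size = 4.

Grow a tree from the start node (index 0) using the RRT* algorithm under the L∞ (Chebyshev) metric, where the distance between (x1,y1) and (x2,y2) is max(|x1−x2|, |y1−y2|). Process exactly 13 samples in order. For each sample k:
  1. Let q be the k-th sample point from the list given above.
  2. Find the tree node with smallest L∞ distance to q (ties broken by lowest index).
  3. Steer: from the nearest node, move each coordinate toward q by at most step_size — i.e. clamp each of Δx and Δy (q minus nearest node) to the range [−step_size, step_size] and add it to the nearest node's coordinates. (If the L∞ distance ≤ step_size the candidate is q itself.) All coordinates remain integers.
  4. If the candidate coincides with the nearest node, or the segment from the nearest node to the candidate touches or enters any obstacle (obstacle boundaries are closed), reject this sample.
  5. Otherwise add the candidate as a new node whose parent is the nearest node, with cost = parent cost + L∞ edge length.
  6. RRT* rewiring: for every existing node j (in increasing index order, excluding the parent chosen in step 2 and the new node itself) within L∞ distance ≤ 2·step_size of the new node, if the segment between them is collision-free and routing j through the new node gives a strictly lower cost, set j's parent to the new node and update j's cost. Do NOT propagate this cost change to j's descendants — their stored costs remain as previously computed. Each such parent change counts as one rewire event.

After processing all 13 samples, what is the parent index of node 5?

1. q=(7,19) nearest=0 d=18 new=(4,5) → blocked by [1,7]×[5,9], reject
2. q=(7,18) nearest=0 d=17 new=(4,5) → blocked by [1,7]×[5,9], reject
3. q=(27,21) nearest=0 d=27 new=(4,5) → blocked by [1,7]×[5,9], reject
4. q=(1,9) nearest=0 d=8 new=(1,5) → blocked by [1,7]×[5,9], reject
5. q=(40,12) nearest=0 d=40 new=(4,5) → blocked by [1,7]×[5,9], reject
6. q=(18,5) nearest=0 d=18 new=(4,5) → blocked by [1,7]×[5,9], reject
7. q=(14,8) nearest=0 d=14 new=(4,5) → blocked by [1,7]×[5,9], reject
8. q=(28,13) nearest=0 d=28 new=(4,5) → blocked by [1,7]×[5,9], reject
9. q=(24,1) nearest=0 d=24 new=(4,1) → add node 1 parent=0 cost=4
10. q=(40,14) nearest=1 d=36 new=(8,5) → add node 2 parent=1 cost=8
11. q=(8,6) nearest=2 d=1 new=(8,6) → add node 3 parent=2 cost=9
12. q=(12,5) nearest=2 d=4 new=(12,5) → add node 4 parent=2 cost=12
13. q=(35,9) nearest=4 d=23 new=(16,9) → add node 5 parent=4 cost=16

Parent of node 5: 4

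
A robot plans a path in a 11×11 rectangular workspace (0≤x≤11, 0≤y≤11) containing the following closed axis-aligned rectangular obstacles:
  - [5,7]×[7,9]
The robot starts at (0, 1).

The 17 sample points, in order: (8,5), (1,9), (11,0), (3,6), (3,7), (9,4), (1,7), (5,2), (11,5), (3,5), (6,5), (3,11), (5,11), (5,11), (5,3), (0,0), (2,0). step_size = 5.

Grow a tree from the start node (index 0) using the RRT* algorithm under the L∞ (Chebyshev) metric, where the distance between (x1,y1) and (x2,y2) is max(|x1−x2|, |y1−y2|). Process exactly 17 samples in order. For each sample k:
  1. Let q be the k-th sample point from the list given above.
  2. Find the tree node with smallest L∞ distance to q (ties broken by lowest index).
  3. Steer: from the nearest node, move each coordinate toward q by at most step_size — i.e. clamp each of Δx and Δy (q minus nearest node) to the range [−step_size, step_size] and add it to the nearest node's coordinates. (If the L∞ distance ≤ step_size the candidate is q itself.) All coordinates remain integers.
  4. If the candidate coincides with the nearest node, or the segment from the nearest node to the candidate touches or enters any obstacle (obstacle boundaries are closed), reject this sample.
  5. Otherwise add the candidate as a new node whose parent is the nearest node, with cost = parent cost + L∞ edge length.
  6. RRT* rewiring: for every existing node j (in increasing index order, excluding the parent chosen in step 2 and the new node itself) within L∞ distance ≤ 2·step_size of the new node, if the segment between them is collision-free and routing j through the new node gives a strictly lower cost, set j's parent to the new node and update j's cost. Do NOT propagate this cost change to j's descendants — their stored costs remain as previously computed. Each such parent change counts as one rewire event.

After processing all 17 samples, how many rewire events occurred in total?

1. q=(8,5) nearest=0 d=8 new=(5,5) → add node 1 parent=0 cost=5
2. q=(1,9) nearest=1 d=4 new=(1,9) → add node 2 parent=1 cost=9
3. q=(11,0) nearest=1 d=6 new=(10,0) → add node 3 parent=1 cost=10
4. q=(3,6) nearest=1 d=2 new=(3,6) → add node 4 parent=1 cost=7
5. q=(3,7) nearest=4 d=1 new=(3,7) → add node 5 parent=4 cost=8
6. q=(9,4) nearest=1 d=4 new=(9,4) → add node 6 parent=1 cost=9
7. q=(1,7) nearest=2 d=2 new=(1,7) → add node 7 parent=2 cost=11
8. q=(5,2) nearest=1 d=3 new=(5,2) → add node 8 parent=1 cost=8
9. q=(11,5) nearest=6 d=2 new=(11,5) → add node 9 parent=6 cost=11
10. q=(3,5) nearest=4 d=1 new=(3,5) → add node 10 parent=4 cost=8; rewire 7→10 (10<11)
11. q=(6,5) nearest=1 d=1 new=(6,5) → add node 11 parent=1 cost=6
12. q=(3,11) nearest=2 d=2 new=(3,11) → add node 12 parent=2 cost=11
13. q=(5,11) nearest=12 d=2 new=(5,11) → add node 13 parent=12 cost=13
14. q=(5,11) nearest=13 d=0 → coincident, reject
15. q=(5,3) nearest=8 d=1 new=(5,3) → add node 14 parent=8 cost=9
16. q=(0,0) nearest=0 d=1 new=(0,0) → add node 15 parent=0 cost=1; rewire 7→15 (8<10); rewire 8→15 (6<8); rewire 10→15 (6<8); rewire 14→15 (6<9)
17. q=(2,0) nearest=0 d=2 new=(2,0) → add node 16 parent=0 cost=2; rewire 8→16 (5<6); rewire 14→16 (5<6)

Rewire events: 7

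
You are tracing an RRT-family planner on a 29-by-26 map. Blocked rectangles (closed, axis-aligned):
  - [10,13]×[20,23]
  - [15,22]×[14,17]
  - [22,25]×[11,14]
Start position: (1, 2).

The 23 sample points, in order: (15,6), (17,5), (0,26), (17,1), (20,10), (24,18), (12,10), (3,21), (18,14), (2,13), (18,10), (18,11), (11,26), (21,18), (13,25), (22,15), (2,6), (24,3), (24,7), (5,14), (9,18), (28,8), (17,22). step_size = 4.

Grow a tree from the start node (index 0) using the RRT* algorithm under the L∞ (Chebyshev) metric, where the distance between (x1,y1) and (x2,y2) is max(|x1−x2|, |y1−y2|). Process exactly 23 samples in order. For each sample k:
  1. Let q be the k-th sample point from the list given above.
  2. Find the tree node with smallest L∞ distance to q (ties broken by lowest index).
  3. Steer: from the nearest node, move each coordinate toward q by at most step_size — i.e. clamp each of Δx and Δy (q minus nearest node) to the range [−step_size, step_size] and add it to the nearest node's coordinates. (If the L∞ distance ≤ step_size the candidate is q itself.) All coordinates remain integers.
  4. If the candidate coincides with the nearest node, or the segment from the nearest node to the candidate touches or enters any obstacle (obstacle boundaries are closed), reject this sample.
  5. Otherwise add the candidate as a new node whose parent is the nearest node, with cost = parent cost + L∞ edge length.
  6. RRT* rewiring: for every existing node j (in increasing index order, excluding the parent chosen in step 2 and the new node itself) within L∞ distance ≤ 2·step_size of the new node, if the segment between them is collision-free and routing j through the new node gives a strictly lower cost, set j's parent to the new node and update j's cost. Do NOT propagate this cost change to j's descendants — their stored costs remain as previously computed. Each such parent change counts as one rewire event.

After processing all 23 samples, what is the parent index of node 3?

Parent of node 3: 1

1. q=(15,6) nearest=0 d=14 new=(5,6) → add node 1 parent=0 cost=4
2. q=(17,5) nearest=1 d=12 new=(9,5) → add node 2 parent=1 cost=8
3. q=(0,26) nearest=1 d=20 new=(1,10) → add node 3 parent=1 cost=8
4. q=(17,1) nearest=2 d=8 new=(13,1) → add node 4 parent=2 cost=12
5. q=(20,10) nearest=4 d=9 new=(17,5) → add node 5 parent=4 cost=16
6. q=(24,18) nearest=5 d=13 new=(21,9) → add node 6 parent=5 cost=20
7. q=(12,10) nearest=2 d=5 new=(12,9) → add node 7 parent=2 cost=12
8. q=(3,21) nearest=3 d=11 new=(3,14) → add node 8 parent=3 cost=12
9. q=(18,14) nearest=6 d=5 new=(18,13) → add node 9 parent=6 cost=24
10. q=(2,13) nearest=8 d=1 new=(2,13) → add node 10 parent=8 cost=13
11. q=(18,10) nearest=6 d=3 new=(18,10) → add node 11 parent=6 cost=23
12. q=(18,11) nearest=11 d=1 new=(18,11) → add node 12 parent=11 cost=24
13. q=(11,26) nearest=8 d=12 new=(7,18) → add node 13 parent=8 cost=16
14. q=(21,18) nearest=9 d=5 new=(21,17) → blocked by [15,22]×[14,17], reject
15. q=(13,25) nearest=13 d=7 new=(11,22) → blocked by [10,13]×[20,23], reject
16. q=(22,15) nearest=9 d=4 new=(22,15) → blocked by [15,22]×[14,17], reject
17. q=(2,6) nearest=1 d=3 new=(2,6) → add node 14 parent=1 cost=7
18. q=(24,3) nearest=6 d=6 new=(24,5) → add node 15 parent=6 cost=24
19. q=(24,7) nearest=15 d=2 new=(24,7) → add node 16 parent=15 cost=26
20. q=(5,14) nearest=8 d=2 new=(5,14) → add node 17 parent=8 cost=14
21. q=(9,18) nearest=13 d=2 new=(9,18) → add node 18 parent=13 cost=18
22. q=(28,8) nearest=15 d=4 new=(28,8) → add node 19 parent=15 cost=28
23. q=(17,22) nearest=18 d=8 new=(13,22) → blocked by [10,13]×[20,23], reject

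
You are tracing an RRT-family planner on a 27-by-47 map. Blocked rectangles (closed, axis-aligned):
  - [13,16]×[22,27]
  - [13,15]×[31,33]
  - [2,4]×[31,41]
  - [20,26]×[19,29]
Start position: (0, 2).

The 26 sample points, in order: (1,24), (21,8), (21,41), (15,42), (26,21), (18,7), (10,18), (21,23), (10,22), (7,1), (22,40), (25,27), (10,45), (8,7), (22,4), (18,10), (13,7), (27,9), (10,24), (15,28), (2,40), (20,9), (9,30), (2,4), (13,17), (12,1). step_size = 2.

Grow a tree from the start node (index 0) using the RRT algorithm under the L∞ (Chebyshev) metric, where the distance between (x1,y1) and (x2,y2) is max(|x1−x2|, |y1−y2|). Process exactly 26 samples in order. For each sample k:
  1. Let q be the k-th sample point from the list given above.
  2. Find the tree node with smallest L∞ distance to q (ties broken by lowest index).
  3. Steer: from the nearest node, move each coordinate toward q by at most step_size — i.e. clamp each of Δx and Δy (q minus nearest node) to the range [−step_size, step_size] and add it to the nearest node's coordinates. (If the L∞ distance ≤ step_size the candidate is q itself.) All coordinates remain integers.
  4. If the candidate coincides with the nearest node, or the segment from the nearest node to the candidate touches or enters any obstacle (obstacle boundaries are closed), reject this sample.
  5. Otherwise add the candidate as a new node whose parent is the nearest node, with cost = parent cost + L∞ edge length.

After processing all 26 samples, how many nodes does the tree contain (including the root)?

1. q=(1,24) nearest=0 d=22 new=(1,4) → add node 1 parent=0 cost=2
2. q=(21,8) nearest=1 d=20 new=(3,6) → add node 2 parent=1 cost=4
3. q=(21,41) nearest=2 d=35 new=(5,8) → add node 3 parent=2 cost=6
4. q=(15,42) nearest=3 d=34 new=(7,10) → add node 4 parent=3 cost=8
5. q=(26,21) nearest=4 d=19 new=(9,12) → add node 5 parent=4 cost=10
6. q=(18,7) nearest=5 d=9 new=(11,10) → add node 6 parent=5 cost=12
7. q=(10,18) nearest=5 d=6 new=(10,14) → add node 7 parent=5 cost=12
8. q=(21,23) nearest=7 d=11 new=(12,16) → add node 8 parent=7 cost=14
9. q=(10,22) nearest=8 d=6 new=(10,18) → add node 9 parent=8 cost=16
10. q=(7,1) nearest=2 d=5 new=(5,4) → add node 10 parent=2 cost=6
11. q=(22,40) nearest=9 d=22 new=(12,20) → add node 11 parent=9 cost=18
12. q=(25,27) nearest=8 d=13 new=(14,18) → add node 12 parent=8 cost=16
13. q=(10,45) nearest=11 d=25 new=(10,22) → add node 13 parent=11 cost=20
14. q=(8,7) nearest=3 d=3 new=(7,7) → add node 14 parent=3 cost=8
15. q=(22,4) nearest=6 d=11 new=(13,8) → add node 15 parent=6 cost=14
16. q=(18,10) nearest=15 d=5 new=(15,10) → add node 16 parent=15 cost=16
17. q=(13,7) nearest=15 d=1 new=(13,7) → add node 17 parent=15 cost=15
18. q=(27,9) nearest=16 d=12 new=(17,9) → add node 18 parent=16 cost=18
19. q=(10,24) nearest=13 d=2 new=(10,24) → add node 19 parent=13 cost=22
20. q=(15,28) nearest=19 d=5 new=(12,26) → add node 20 parent=19 cost=24
21. q=(2,40) nearest=20 d=14 new=(10,28) → add node 21 parent=20 cost=26
22. q=(20,9) nearest=18 d=3 new=(19,9) → add node 22 parent=18 cost=20
23. q=(9,30) nearest=21 d=2 new=(9,30) → add node 23 parent=21 cost=28
24. q=(2,4) nearest=1 d=1 new=(2,4) → add node 24 parent=1 cost=3
25. q=(13,17) nearest=8 d=1 new=(13,17) → add node 25 parent=8 cost=15
26. q=(12,1) nearest=14 d=6 new=(9,5) → add node 26 parent=14 cost=10

Node count: 27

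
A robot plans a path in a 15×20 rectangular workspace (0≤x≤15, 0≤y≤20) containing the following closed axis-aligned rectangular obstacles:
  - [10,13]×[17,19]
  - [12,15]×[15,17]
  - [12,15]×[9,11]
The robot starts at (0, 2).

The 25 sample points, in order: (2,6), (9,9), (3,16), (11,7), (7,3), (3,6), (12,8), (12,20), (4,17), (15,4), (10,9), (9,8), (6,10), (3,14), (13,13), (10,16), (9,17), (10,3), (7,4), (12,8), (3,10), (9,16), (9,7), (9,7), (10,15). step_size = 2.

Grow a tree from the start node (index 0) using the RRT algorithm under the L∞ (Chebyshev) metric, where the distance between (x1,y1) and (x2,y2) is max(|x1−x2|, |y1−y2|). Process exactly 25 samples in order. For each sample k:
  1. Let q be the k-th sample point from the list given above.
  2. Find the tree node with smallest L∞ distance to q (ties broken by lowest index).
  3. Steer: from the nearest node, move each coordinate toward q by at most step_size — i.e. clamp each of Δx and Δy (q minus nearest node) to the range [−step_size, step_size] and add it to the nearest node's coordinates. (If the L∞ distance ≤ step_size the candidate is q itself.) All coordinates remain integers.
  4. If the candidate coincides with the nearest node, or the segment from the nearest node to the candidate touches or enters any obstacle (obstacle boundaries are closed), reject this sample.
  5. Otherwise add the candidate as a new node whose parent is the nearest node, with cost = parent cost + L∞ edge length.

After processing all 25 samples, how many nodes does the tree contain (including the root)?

Node count: 24

1. q=(2,6) nearest=0 d=4 new=(2,4) → add node 1 parent=0 cost=2
2. q=(9,9) nearest=1 d=7 new=(4,6) → add node 2 parent=1 cost=4
3. q=(3,16) nearest=2 d=10 new=(3,8) → add node 3 parent=2 cost=6
4. q=(11,7) nearest=2 d=7 new=(6,7) → add node 4 parent=2 cost=6
5. q=(7,3) nearest=2 d=3 new=(6,4) → add node 5 parent=2 cost=6
6. q=(3,6) nearest=2 d=1 new=(3,6) → add node 6 parent=2 cost=5
7. q=(12,8) nearest=4 d=6 new=(8,8) → add node 7 parent=4 cost=8
8. q=(12,20) nearest=3 d=12 new=(5,10) → add node 8 parent=3 cost=8
9. q=(4,17) nearest=8 d=7 new=(4,12) → add node 9 parent=8 cost=10
10. q=(15,4) nearest=7 d=7 new=(10,6) → add node 10 parent=7 cost=10
11. q=(10,9) nearest=7 d=2 new=(10,9) → add node 11 parent=7 cost=10
12. q=(9,8) nearest=7 d=1 new=(9,8) → add node 12 parent=7 cost=9
13. q=(6,10) nearest=8 d=1 new=(6,10) → add node 13 parent=8 cost=9
14. q=(3,14) nearest=9 d=2 new=(3,14) → add node 14 parent=9 cost=12
15. q=(13,13) nearest=11 d=4 new=(12,11) → blocked by [12,15]×[9,11], reject
16. q=(10,16) nearest=8 d=6 new=(7,12) → add node 15 parent=8 cost=10
17. q=(9,17) nearest=9 d=5 new=(6,14) → add node 16 parent=9 cost=12
18. q=(10,3) nearest=10 d=3 new=(10,4) → add node 17 parent=10 cost=12
19. q=(7,4) nearest=5 d=1 new=(7,4) → add node 18 parent=5 cost=7
20. q=(12,8) nearest=10 d=2 new=(12,8) → add node 19 parent=10 cost=12
21. q=(3,10) nearest=3 d=2 new=(3,10) → add node 20 parent=3 cost=8
22. q=(9,16) nearest=16 d=3 new=(8,16) → add node 21 parent=16 cost=14
23. q=(9,7) nearest=7 d=1 new=(9,7) → add node 22 parent=7 cost=9
24. q=(9,7) nearest=22 d=0 → coincident, reject
25. q=(10,15) nearest=21 d=2 new=(10,15) → add node 23 parent=21 cost=16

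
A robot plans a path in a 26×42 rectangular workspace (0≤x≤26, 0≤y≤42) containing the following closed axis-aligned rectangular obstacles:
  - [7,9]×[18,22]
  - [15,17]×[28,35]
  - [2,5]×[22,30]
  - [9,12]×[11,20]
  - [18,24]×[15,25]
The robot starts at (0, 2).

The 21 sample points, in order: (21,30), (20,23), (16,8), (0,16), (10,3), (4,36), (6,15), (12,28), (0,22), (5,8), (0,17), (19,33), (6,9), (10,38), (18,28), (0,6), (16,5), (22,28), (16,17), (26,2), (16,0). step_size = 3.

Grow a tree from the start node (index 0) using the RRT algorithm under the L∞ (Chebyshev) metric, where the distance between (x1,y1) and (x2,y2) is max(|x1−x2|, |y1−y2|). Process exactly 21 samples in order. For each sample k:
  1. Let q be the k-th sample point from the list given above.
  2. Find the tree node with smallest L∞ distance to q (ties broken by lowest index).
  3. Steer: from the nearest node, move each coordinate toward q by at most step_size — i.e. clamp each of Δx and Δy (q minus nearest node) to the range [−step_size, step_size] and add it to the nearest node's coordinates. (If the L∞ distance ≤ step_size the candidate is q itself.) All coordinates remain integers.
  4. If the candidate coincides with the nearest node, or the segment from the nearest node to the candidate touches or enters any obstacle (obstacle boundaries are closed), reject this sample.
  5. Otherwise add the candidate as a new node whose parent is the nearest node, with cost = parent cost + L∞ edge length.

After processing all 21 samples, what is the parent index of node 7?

1. q=(21,30) nearest=0 d=28 new=(3,5) → add node 1 parent=0 cost=3
2. q=(20,23) nearest=1 d=18 new=(6,8) → add node 2 parent=1 cost=6
3. q=(16,8) nearest=2 d=10 new=(9,8) → add node 3 parent=2 cost=9
4. q=(0,16) nearest=2 d=8 new=(3,11) → add node 4 parent=2 cost=9
5. q=(10,3) nearest=2 d=5 new=(9,5) → add node 5 parent=2 cost=9
6. q=(4,36) nearest=4 d=25 new=(4,14) → add node 6 parent=4 cost=12
7. q=(6,15) nearest=6 d=2 new=(6,15) → add node 7 parent=6 cost=14
8. q=(12,28) nearest=7 d=13 new=(9,18) → blocked by [7,9]×[18,22], reject
9. q=(0,22) nearest=7 d=7 new=(3,18) → add node 8 parent=7 cost=17
10. q=(5,8) nearest=2 d=1 new=(5,8) → add node 9 parent=2 cost=7
11. q=(0,17) nearest=8 d=3 new=(0,17) → add node 10 parent=8 cost=20
12. q=(19,33) nearest=8 d=16 new=(6,21) → add node 11 parent=8 cost=20
13. q=(6,9) nearest=2 d=1 new=(6,9) → add node 12 parent=2 cost=7
14. q=(10,38) nearest=11 d=17 new=(9,24) → blocked by [7,9]×[18,22], reject
15. q=(18,28) nearest=11 d=12 new=(9,24) → blocked by [7,9]×[18,22], reject
16. q=(0,6) nearest=1 d=3 new=(0,6) → add node 13 parent=1 cost=6
17. q=(16,5) nearest=3 d=7 new=(12,5) → add node 14 parent=3 cost=12
18. q=(22,28) nearest=7 d=16 new=(9,18) → blocked by [7,9]×[18,22], reject
19. q=(16,17) nearest=3 d=9 new=(12,11) → blocked by [9,12]×[11,20], reject
20. q=(26,2) nearest=14 d=14 new=(15,2) → add node 15 parent=14 cost=15
21. q=(16,0) nearest=15 d=2 new=(16,0) → add node 16 parent=15 cost=17

Parent of node 7: 6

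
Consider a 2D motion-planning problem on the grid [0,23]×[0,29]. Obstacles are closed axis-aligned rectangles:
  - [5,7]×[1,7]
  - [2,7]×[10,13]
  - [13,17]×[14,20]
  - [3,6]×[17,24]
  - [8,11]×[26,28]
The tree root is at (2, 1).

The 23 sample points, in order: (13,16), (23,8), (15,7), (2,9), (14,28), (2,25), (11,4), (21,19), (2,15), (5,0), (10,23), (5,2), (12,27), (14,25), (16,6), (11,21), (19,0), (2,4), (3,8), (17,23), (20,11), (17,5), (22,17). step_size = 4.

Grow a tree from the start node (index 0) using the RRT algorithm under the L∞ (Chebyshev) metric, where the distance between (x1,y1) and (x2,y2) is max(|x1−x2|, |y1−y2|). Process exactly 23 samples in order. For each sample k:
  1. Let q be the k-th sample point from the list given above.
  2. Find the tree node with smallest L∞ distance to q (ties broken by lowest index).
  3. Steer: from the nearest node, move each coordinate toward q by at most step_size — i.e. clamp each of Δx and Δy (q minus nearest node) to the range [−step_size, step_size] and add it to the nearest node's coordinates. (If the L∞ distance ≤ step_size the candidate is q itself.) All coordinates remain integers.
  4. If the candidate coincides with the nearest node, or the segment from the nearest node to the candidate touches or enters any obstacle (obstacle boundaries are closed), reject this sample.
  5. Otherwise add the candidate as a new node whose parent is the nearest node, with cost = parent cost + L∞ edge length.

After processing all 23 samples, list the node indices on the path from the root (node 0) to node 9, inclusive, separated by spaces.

Path: 0 1 9

1. q=(13,16) nearest=0 d=15 new=(6,5) → blocked by [5,7]×[1,7], reject
2. q=(23,8) nearest=0 d=21 new=(6,5) → blocked by [5,7]×[1,7], reject
3. q=(15,7) nearest=0 d=13 new=(6,5) → blocked by [5,7]×[1,7], reject
4. q=(2,9) nearest=0 d=8 new=(2,5) → add node 1 parent=0 cost=4
5. q=(14,28) nearest=1 d=23 new=(6,9) → add node 2 parent=1 cost=8
6. q=(2,25) nearest=2 d=16 new=(2,13) → blocked by [2,7]×[10,13], reject
7. q=(11,4) nearest=2 d=5 new=(10,5) → add node 3 parent=2 cost=12
8. q=(21,19) nearest=3 d=14 new=(14,9) → add node 4 parent=3 cost=16
9. q=(2,15) nearest=2 d=6 new=(2,13) → blocked by [2,7]×[10,13], reject
10. q=(5,0) nearest=0 d=3 new=(5,0) → add node 5 parent=0 cost=3
11. q=(10,23) nearest=2 d=14 new=(10,13) → blocked by [2,7]×[10,13], reject
12. q=(5,2) nearest=5 d=2 new=(5,2) → blocked by [5,7]×[1,7], reject
13. q=(12,27) nearest=2 d=18 new=(10,13) → blocked by [2,7]×[10,13], reject
14. q=(14,25) nearest=2 d=16 new=(10,13) → blocked by [2,7]×[10,13], reject
15. q=(16,6) nearest=4 d=3 new=(16,6) → add node 6 parent=4 cost=19
16. q=(11,21) nearest=2 d=12 new=(10,13) → blocked by [2,7]×[10,13], reject
17. q=(19,0) nearest=6 d=6 new=(19,2) → add node 7 parent=6 cost=23
18. q=(2,4) nearest=1 d=1 new=(2,4) → add node 8 parent=1 cost=5
19. q=(3,8) nearest=1 d=3 new=(3,8) → add node 9 parent=1 cost=7
20. q=(17,23) nearest=2 d=14 new=(10,13) → blocked by [2,7]×[10,13], reject
21. q=(20,11) nearest=6 d=5 new=(20,10) → add node 10 parent=6 cost=23
22. q=(17,5) nearest=6 d=1 new=(17,5) → add node 11 parent=6 cost=20
23. q=(22,17) nearest=10 d=7 new=(22,14) → add node 12 parent=10 cost=27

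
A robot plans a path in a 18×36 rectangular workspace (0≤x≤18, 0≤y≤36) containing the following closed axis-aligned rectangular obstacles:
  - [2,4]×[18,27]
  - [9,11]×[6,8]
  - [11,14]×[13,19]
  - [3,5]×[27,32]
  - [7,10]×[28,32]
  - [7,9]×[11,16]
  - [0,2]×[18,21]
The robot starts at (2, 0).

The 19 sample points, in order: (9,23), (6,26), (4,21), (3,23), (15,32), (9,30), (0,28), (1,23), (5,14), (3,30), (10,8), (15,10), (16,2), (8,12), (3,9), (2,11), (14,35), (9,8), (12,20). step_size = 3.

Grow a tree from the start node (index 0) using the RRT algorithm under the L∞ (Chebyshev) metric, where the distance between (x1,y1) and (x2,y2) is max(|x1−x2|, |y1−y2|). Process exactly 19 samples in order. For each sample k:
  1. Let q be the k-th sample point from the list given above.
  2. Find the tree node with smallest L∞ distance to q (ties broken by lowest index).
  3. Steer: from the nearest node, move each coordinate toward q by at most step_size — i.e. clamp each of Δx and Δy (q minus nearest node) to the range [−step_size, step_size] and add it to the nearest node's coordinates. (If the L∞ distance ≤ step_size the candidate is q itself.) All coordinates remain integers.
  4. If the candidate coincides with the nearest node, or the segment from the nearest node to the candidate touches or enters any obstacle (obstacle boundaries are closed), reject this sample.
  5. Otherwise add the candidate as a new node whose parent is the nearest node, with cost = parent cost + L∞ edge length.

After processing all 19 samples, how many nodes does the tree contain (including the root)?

Node count: 10

1. q=(9,23) nearest=0 d=23 new=(5,3) → add node 1 parent=0 cost=3
2. q=(6,26) nearest=1 d=23 new=(6,6) → add node 2 parent=1 cost=6
3. q=(4,21) nearest=2 d=15 new=(4,9) → add node 3 parent=2 cost=9
4. q=(3,23) nearest=3 d=14 new=(3,12) → add node 4 parent=3 cost=12
5. q=(15,32) nearest=4 d=20 new=(6,15) → add node 5 parent=4 cost=15
6. q=(9,30) nearest=5 d=15 new=(9,18) → blocked by [7,9]×[11,16], reject
7. q=(0,28) nearest=5 d=13 new=(3,18) → blocked by [2,4]×[18,27], reject
8. q=(1,23) nearest=5 d=8 new=(3,18) → blocked by [2,4]×[18,27], reject
9. q=(5,14) nearest=5 d=1 new=(5,14) → add node 6 parent=5 cost=16
10. q=(3,30) nearest=5 d=15 new=(3,18) → blocked by [2,4]×[18,27], reject
11. q=(10,8) nearest=2 d=4 new=(9,8) → blocked by [9,11]×[6,8], reject
12. q=(15,10) nearest=2 d=9 new=(9,9) → add node 7 parent=2 cost=9
13. q=(16,2) nearest=7 d=7 new=(12,6) → blocked by [9,11]×[6,8], reject
14. q=(8,12) nearest=5 d=3 new=(8,12) → blocked by [7,9]×[11,16], reject
15. q=(3,9) nearest=3 d=1 new=(3,9) → add node 8 parent=3 cost=10
16. q=(2,11) nearest=4 d=1 new=(2,11) → add node 9 parent=4 cost=13
17. q=(14,35) nearest=5 d=20 new=(9,18) → blocked by [7,9]×[11,16], reject
18. q=(9,8) nearest=7 d=1 new=(9,8) → blocked by [9,11]×[6,8], reject
19. q=(12,20) nearest=5 d=6 new=(9,18) → blocked by [7,9]×[11,16], reject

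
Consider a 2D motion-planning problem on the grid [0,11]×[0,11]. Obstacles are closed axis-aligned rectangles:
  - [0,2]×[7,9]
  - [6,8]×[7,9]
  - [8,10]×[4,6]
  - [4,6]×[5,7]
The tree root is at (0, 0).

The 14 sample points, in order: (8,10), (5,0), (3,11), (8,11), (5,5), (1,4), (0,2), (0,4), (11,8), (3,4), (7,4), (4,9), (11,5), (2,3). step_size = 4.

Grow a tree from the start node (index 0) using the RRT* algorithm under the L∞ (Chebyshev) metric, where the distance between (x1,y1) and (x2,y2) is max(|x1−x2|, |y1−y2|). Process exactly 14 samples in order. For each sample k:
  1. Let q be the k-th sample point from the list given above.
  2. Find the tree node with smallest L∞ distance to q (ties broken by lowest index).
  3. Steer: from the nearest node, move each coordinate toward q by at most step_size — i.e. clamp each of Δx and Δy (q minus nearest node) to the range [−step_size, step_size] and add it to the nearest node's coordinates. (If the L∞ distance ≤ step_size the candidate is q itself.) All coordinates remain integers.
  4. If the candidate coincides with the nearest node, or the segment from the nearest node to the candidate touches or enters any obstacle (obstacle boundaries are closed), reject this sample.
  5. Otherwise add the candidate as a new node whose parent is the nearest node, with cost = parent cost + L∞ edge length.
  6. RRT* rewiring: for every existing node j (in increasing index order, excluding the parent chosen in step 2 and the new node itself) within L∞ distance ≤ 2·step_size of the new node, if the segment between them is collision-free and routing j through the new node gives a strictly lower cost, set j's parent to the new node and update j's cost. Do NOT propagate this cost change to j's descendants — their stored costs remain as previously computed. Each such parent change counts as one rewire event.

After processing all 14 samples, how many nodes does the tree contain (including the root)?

Node count: 14

1. q=(8,10) nearest=0 d=10 new=(4,4) → add node 1 parent=0 cost=4
2. q=(5,0) nearest=1 d=4 new=(5,0) → add node 2 parent=1 cost=8
3. q=(3,11) nearest=1 d=7 new=(3,8) → add node 3 parent=1 cost=8
4. q=(8,11) nearest=3 d=5 new=(7,11) → add node 4 parent=3 cost=12
5. q=(5,5) nearest=1 d=1 new=(5,5) → blocked by [4,6]×[5,7], reject
6. q=(1,4) nearest=1 d=3 new=(1,4) → add node 5 parent=1 cost=7
7. q=(0,2) nearest=0 d=2 new=(0,2) → add node 6 parent=0 cost=2; rewire 2→6 (7<8); rewire 5→6 (4<7)
8. q=(0,4) nearest=5 d=1 new=(0,4) → add node 7 parent=5 cost=5
9. q=(11,8) nearest=4 d=4 new=(11,8) → add node 8 parent=4 cost=16
10. q=(3,4) nearest=1 d=1 new=(3,4) → add node 9 parent=1 cost=5
11. q=(7,4) nearest=1 d=3 new=(7,4) → add node 10 parent=1 cost=7
12. q=(4,9) nearest=3 d=1 new=(4,9) → add node 11 parent=3 cost=9
13. q=(11,5) nearest=8 d=3 new=(11,5) → add node 12 parent=8 cost=19
14. q=(2,3) nearest=5 d=1 new=(2,3) → add node 13 parent=5 cost=5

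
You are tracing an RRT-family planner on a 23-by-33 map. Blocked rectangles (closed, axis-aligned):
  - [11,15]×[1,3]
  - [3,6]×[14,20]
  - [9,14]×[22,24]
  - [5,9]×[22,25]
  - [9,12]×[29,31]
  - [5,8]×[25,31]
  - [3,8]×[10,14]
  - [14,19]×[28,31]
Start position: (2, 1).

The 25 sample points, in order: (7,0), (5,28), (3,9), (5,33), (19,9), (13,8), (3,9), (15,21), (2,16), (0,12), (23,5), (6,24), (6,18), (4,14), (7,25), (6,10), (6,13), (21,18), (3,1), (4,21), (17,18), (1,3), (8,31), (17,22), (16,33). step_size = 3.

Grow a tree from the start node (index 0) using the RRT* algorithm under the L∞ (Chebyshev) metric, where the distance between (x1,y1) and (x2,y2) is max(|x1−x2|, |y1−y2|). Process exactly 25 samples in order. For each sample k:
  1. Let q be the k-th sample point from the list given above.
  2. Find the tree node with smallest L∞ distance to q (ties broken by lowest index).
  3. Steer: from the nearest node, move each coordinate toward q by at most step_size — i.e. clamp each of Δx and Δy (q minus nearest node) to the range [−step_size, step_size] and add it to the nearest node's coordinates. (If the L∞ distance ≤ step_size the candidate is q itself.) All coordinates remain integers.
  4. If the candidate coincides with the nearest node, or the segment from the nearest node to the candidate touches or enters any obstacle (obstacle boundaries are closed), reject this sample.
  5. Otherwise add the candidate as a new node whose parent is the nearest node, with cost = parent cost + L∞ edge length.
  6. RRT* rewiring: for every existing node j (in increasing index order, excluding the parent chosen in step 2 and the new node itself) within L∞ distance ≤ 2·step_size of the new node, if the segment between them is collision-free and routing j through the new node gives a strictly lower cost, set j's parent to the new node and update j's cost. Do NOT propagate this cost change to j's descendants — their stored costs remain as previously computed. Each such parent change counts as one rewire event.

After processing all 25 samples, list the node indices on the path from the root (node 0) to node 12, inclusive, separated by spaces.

1. q=(7,0) nearest=0 d=5 new=(5,0) → add node 1 parent=0 cost=3
2. q=(5,28) nearest=0 d=27 new=(5,4) → add node 2 parent=0 cost=3
3. q=(3,9) nearest=2 d=5 new=(3,7) → add node 3 parent=2 cost=6
4. q=(5,33) nearest=3 d=26 new=(5,10) → blocked by [3,8]×[10,14], reject
5. q=(19,9) nearest=1 d=14 new=(8,3) → add node 4 parent=1 cost=6
6. q=(13,8) nearest=4 d=5 new=(11,6) → add node 5 parent=4 cost=9
7. q=(3,9) nearest=3 d=2 new=(3,9) → add node 6 parent=3 cost=8
8. q=(15,21) nearest=6 d=12 new=(6,12) → blocked by [3,8]×[10,14], reject
9. q=(2,16) nearest=6 d=7 new=(2,12) → add node 7 parent=6 cost=11
10. q=(0,12) nearest=7 d=2 new=(0,12) → add node 8 parent=7 cost=13
11. q=(23,5) nearest=5 d=12 new=(14,5) → add node 9 parent=5 cost=12
12. q=(6,24) nearest=7 d=12 new=(5,15) → blocked by [3,6]×[14,20], reject
13. q=(6,18) nearest=7 d=6 new=(5,15) → blocked by [3,6]×[14,20], reject
14. q=(4,14) nearest=7 d=2 new=(4,14) → blocked by [3,6]×[14,20], reject
15. q=(7,25) nearest=7 d=13 new=(5,15) → blocked by [3,6]×[14,20], reject
16. q=(6,10) nearest=3 d=3 new=(6,10) → blocked by [3,8]×[10,14], reject
17. q=(6,13) nearest=6 d=4 new=(6,12) → blocked by [3,8]×[10,14], reject
18. q=(21,18) nearest=5 d=12 new=(14,9) → add node 10 parent=5 cost=12
19. q=(3,1) nearest=0 d=1 new=(3,1) → add node 11 parent=0 cost=1
20. q=(4,21) nearest=7 d=9 new=(4,15) → blocked by [3,6]×[14,20], reject
21. q=(17,18) nearest=10 d=9 new=(17,12) → add node 12 parent=10 cost=15
22. q=(1,3) nearest=0 d=2 new=(1,3) → add node 13 parent=0 cost=2
23. q=(8,31) nearest=7 d=19 new=(5,15) → blocked by [3,6]×[14,20], reject
24. q=(17,22) nearest=12 d=10 new=(17,15) → add node 14 parent=12 cost=18
25. q=(16,33) nearest=14 d=18 new=(16,18) → add node 15 parent=14 cost=21

Path: 0 1 4 5 10 12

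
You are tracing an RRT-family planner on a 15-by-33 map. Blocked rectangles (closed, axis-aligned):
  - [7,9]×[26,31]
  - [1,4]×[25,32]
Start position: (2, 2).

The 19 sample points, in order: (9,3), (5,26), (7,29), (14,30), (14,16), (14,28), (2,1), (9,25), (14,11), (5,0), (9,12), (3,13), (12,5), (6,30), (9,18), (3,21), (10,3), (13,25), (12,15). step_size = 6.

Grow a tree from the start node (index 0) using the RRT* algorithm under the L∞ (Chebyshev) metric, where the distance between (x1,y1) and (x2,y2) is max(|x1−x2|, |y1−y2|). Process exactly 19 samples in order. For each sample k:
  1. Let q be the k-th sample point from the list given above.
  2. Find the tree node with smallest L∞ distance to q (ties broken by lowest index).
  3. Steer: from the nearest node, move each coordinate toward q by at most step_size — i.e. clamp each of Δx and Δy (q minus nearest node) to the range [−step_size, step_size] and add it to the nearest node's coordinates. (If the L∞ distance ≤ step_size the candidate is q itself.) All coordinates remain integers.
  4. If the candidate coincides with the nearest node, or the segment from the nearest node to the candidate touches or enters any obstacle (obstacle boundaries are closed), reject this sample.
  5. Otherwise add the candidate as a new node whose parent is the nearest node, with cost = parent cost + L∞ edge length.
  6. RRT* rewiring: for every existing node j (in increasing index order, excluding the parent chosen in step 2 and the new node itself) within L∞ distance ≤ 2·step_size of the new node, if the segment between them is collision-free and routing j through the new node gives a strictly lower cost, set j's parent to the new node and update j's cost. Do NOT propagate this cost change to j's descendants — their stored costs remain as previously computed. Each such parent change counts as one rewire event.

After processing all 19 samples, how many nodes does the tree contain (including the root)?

1. q=(9,3) nearest=0 d=7 new=(8,3) → add node 1 parent=0 cost=6
2. q=(5,26) nearest=1 d=23 new=(5,9) → add node 2 parent=1 cost=12
3. q=(7,29) nearest=2 d=20 new=(7,15) → add node 3 parent=2 cost=18
4. q=(14,30) nearest=3 d=15 new=(13,21) → add node 4 parent=3 cost=24
5. q=(14,16) nearest=4 d=5 new=(14,16) → add node 5 parent=4 cost=29
6. q=(14,28) nearest=4 d=7 new=(14,27) → add node 6 parent=4 cost=30
7. q=(2,1) nearest=0 d=1 new=(2,1) → add node 7 parent=0 cost=1; rewire 2→7 (9<12)
8. q=(9,25) nearest=4 d=4 new=(9,25) → add node 8 parent=4 cost=28
9. q=(14,11) nearest=5 d=5 new=(14,11) → add node 9 parent=5 cost=34
10. q=(5,0) nearest=0 d=3 new=(5,0) → add node 10 parent=0 cost=3; rewire 9→10 (14<34)
11. q=(9,12) nearest=3 d=3 new=(9,12) → add node 11 parent=3 cost=21; rewire 5→11 (26<29)
12. q=(3,13) nearest=2 d=4 new=(3,13) → add node 12 parent=2 cost=13; rewire 3→12 (17<18); rewire 4→12 (23<24); rewire 5→12 (24<26); rewire 8→12 (25<28); rewire 11→12 (19<21)
13. q=(12,5) nearest=1 d=4 new=(12,5) → add node 13 parent=1 cost=10; rewire 5→13 (21<24); rewire 11→13 (17<19)
14. q=(6,30) nearest=8 d=5 new=(6,30) → blocked by [7,9]×[26,31], reject
15. q=(9,18) nearest=3 d=3 new=(9,18) → add node 14 parent=3 cost=20; rewire 6→14 (29<30)
16. q=(3,21) nearest=3 d=6 new=(3,21) → add node 15 parent=3 cost=23
17. q=(10,3) nearest=1 d=2 new=(10,3) → add node 16 parent=1 cost=8
18. q=(13,25) nearest=6 d=2 new=(13,25) → add node 17 parent=6 cost=31
19. q=(12,15) nearest=5 d=2 new=(12,15) → add node 18 parent=5 cost=23

Node count: 19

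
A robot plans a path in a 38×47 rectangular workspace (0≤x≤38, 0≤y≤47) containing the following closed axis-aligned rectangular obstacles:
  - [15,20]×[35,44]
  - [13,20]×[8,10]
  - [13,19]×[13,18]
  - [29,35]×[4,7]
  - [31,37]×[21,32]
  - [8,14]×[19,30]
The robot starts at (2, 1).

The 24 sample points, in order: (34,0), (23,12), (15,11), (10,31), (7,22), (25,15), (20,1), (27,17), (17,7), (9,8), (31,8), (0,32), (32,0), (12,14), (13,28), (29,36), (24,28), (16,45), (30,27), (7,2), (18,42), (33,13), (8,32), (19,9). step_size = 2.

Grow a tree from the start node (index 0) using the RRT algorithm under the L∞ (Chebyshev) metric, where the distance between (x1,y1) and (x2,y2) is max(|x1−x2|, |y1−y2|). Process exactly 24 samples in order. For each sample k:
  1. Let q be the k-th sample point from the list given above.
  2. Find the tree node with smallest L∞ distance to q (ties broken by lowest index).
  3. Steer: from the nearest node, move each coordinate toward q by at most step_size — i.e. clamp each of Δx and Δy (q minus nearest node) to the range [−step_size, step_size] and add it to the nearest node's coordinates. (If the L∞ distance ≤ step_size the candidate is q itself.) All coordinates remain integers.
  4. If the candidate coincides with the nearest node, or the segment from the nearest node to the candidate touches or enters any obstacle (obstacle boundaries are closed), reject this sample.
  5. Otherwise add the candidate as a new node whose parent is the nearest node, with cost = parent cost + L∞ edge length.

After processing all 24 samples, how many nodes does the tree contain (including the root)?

1. q=(34,0) nearest=0 d=32 new=(4,0) → add node 1 parent=0 cost=2
2. q=(23,12) nearest=1 d=19 new=(6,2) → add node 2 parent=1 cost=4
3. q=(15,11) nearest=2 d=9 new=(8,4) → add node 3 parent=2 cost=6
4. q=(10,31) nearest=3 d=27 new=(10,6) → add node 4 parent=3 cost=8
5. q=(7,22) nearest=4 d=16 new=(8,8) → add node 5 parent=4 cost=10
6. q=(25,15) nearest=4 d=15 new=(12,8) → add node 6 parent=4 cost=10
7. q=(20,1) nearest=6 d=8 new=(14,6) → add node 7 parent=6 cost=12
8. q=(27,17) nearest=7 d=13 new=(16,8) → blocked by [13,20]×[8,10], reject
9. q=(17,7) nearest=7 d=3 new=(16,7) → add node 8 parent=7 cost=14
10. q=(9,8) nearest=5 d=1 new=(9,8) → add node 9 parent=5 cost=11
11. q=(31,8) nearest=8 d=15 new=(18,8) → blocked by [13,20]×[8,10], reject
12. q=(0,32) nearest=5 d=24 new=(6,10) → add node 10 parent=5 cost=12
13. q=(32,0) nearest=8 d=16 new=(18,5) → add node 11 parent=8 cost=16
14. q=(12,14) nearest=5 d=6 new=(10,10) → add node 12 parent=5 cost=12
15. q=(13,28) nearest=10 d=18 new=(8,12) → add node 13 parent=10 cost=14
16. q=(29,36) nearest=13 d=24 new=(10,14) → add node 14 parent=13 cost=16
17. q=(24,28) nearest=14 d=14 new=(12,16) → add node 15 parent=14 cost=18
18. q=(16,45) nearest=15 d=29 new=(14,18) → blocked by [13,19]×[13,18], reject
19. q=(30,27) nearest=15 d=18 new=(14,18) → blocked by [13,19]×[13,18], reject
20. q=(7,2) nearest=2 d=1 new=(7,2) → add node 16 parent=2 cost=5
21. q=(18,42) nearest=15 d=26 new=(14,18) → blocked by [13,19]×[13,18], reject
22. q=(33,13) nearest=11 d=15 new=(20,7) → add node 17 parent=11 cost=18
23. q=(8,32) nearest=15 d=16 new=(10,18) → add node 18 parent=15 cost=20
24. q=(19,9) nearest=17 d=2 new=(19,9) → blocked by [13,20]×[8,10], reject

Node count: 19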